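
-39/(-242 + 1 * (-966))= 0.03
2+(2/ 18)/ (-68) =1223/ 612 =2.00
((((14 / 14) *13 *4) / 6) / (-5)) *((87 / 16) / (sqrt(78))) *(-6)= 29 *sqrt(78) / 40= 6.40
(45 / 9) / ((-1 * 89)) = -5 / 89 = -0.06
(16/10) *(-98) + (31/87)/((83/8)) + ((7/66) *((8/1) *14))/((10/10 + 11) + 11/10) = -8108917384/52027305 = -155.86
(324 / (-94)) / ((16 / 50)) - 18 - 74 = -19321 / 188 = -102.77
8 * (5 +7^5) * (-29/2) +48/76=-37053636/19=-1950191.37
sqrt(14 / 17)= sqrt(238) / 17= 0.91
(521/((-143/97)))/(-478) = 50537/68354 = 0.74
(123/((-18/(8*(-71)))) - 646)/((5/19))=184414/15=12294.27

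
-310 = -310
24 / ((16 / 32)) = 48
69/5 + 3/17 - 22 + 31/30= -713/102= -6.99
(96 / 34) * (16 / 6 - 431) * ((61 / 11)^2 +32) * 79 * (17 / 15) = -822190288 / 121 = -6794961.06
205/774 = 0.26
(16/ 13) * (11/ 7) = 176/ 91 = 1.93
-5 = -5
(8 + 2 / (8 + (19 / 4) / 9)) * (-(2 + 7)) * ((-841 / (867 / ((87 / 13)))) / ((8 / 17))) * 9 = 624260844 / 67847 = 9201.01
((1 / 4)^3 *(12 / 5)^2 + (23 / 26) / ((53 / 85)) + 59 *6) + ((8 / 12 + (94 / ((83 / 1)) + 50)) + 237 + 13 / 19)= 210245440181 / 325965900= 644.99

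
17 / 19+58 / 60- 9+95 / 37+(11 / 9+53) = 3141431 / 63270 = 49.65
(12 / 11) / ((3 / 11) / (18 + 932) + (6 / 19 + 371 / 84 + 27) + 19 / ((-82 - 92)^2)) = 43143300 / 1254992141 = 0.03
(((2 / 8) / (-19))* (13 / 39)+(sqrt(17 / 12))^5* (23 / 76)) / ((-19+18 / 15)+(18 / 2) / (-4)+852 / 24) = 0.05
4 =4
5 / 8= 0.62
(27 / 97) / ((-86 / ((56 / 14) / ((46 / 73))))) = -1971 / 95933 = -0.02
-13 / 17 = -0.76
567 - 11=556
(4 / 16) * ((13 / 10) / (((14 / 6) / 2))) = 39 / 140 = 0.28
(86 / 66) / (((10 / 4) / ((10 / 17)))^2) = 688 / 9537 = 0.07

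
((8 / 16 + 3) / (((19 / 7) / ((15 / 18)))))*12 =245 / 19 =12.89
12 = 12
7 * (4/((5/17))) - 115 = -99/5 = -19.80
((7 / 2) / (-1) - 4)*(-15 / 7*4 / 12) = 75 / 14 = 5.36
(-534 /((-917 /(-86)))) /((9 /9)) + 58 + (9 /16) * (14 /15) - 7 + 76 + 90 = 6141857 /36680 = 167.44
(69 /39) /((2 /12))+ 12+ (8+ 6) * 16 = 3206 /13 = 246.62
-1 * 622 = -622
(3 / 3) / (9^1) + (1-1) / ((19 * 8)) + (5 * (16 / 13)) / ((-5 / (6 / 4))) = -203 / 117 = -1.74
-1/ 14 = -0.07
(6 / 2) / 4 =3 / 4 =0.75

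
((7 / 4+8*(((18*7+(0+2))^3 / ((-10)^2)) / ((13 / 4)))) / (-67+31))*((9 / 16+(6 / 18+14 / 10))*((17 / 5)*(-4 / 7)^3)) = 628630039013 / 300982500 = 2088.59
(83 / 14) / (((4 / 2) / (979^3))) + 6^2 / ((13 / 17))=1012440541517 / 364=2781430059.11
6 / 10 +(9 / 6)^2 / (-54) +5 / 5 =187 / 120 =1.56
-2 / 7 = -0.29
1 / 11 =0.09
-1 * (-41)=41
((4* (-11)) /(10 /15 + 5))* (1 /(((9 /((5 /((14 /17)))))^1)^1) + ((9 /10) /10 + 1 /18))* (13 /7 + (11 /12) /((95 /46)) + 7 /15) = -17.63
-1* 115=-115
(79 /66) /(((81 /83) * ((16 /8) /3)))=6557 /3564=1.84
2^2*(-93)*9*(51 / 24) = -14229 / 2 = -7114.50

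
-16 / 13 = -1.23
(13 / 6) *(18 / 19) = 39 / 19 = 2.05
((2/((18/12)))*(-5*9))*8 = -480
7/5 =1.40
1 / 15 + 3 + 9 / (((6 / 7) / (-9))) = -2743 / 30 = -91.43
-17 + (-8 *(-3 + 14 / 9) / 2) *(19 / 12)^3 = 23071 / 3888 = 5.93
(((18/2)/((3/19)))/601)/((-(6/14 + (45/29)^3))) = -3243737/142445414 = -0.02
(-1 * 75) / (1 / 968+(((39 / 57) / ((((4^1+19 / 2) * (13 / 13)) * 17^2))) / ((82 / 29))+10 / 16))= -220650893100 / 1841979179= -119.79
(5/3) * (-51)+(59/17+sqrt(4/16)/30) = -83143/1020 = -81.51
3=3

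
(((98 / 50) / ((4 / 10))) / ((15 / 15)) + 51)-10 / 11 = 6049 / 110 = 54.99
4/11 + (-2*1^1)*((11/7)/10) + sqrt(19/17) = 19/385 + sqrt(323)/17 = 1.11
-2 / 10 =-1 / 5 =-0.20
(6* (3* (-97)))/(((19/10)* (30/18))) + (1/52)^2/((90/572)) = -49027471/88920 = -551.37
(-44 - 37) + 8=-73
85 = 85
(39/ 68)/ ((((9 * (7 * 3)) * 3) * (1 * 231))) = 13/ 2968812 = 0.00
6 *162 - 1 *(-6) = 978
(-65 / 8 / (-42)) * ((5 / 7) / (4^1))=325 / 9408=0.03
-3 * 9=-27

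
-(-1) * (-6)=-6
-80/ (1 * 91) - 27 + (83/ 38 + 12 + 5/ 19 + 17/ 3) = -80555/ 10374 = -7.77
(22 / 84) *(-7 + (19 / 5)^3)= 32912 / 2625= 12.54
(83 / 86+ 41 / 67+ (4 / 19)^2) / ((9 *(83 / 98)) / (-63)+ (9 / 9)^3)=1156801457 / 627144723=1.84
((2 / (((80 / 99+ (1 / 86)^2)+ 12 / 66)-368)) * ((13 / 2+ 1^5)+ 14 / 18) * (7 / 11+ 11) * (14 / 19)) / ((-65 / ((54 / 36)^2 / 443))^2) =-9997380288 / 4233482033724448375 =-0.00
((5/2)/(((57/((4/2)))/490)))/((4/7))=8575/114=75.22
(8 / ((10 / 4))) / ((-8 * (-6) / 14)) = 14 / 15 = 0.93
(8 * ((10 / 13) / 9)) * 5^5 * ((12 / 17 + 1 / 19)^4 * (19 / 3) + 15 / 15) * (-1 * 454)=-604002989467000000 / 201077559189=-3003830.92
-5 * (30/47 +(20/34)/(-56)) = -3.14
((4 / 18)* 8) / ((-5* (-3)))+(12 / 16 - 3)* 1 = -1151 / 540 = -2.13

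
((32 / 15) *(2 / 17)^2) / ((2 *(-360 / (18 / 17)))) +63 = 23213909 / 368475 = 63.00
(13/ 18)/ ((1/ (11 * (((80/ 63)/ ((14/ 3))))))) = 2860/ 1323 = 2.16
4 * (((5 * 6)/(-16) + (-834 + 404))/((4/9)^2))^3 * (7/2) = -153425395605659625/1048576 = -146317859273.59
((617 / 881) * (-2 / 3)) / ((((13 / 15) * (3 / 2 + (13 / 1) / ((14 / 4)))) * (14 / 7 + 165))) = -86380 / 139623523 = -0.00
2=2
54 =54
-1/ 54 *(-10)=5/ 27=0.19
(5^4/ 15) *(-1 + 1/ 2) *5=-625/ 6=-104.17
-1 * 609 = -609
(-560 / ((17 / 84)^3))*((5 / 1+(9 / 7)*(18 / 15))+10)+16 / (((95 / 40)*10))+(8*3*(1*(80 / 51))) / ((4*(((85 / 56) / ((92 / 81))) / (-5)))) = -42253087649728 / 37805535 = -1117642.90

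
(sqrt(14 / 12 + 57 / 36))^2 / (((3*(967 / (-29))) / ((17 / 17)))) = -319 / 11604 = -0.03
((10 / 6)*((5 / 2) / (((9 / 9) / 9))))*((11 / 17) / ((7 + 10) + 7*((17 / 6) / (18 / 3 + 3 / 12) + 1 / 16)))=495000 / 420461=1.18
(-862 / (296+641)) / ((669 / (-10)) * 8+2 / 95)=0.00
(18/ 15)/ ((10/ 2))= 0.24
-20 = -20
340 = 340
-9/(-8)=9/8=1.12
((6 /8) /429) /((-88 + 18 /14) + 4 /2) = -7 /339196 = -0.00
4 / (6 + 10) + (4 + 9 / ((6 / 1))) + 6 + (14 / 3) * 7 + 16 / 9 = 1663 / 36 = 46.19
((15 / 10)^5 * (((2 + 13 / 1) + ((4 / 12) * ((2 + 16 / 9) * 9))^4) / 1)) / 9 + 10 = 1338511 / 96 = 13942.82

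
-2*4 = -8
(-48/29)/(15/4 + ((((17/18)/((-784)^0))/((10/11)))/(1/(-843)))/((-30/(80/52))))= -112320/3302201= -0.03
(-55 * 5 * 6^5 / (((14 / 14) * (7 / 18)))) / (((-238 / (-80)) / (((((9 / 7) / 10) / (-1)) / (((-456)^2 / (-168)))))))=-57736800 / 300713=-192.00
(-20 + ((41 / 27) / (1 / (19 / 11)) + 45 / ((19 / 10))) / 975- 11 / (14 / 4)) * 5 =-890272693 / 7702695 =-115.58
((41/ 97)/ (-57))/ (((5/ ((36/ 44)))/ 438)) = -53874/ 101365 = -0.53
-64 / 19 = -3.37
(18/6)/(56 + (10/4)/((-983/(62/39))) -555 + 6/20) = -1150110/191188169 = -0.01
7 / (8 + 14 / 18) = 63 / 79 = 0.80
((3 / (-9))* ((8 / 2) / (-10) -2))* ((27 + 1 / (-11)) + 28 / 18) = 11272 / 495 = 22.77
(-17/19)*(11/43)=-187/817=-0.23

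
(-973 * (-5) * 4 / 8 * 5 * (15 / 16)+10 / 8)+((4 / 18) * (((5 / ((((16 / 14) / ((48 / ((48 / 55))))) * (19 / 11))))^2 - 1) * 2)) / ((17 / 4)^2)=118996131329 / 10015584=11881.10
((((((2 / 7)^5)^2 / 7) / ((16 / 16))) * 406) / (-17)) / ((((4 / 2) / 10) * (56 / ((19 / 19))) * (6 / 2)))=-37120 / 100843663893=-0.00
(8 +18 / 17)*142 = 21868 / 17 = 1286.35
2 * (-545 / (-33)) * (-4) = -4360 / 33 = -132.12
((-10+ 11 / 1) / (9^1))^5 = 1 / 59049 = 0.00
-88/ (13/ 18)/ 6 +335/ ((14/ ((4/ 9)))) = -7922/ 819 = -9.67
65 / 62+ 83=5211 / 62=84.05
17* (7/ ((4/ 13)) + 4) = 1819/ 4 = 454.75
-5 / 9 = -0.56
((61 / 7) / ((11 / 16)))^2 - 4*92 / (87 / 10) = 61055392 / 515823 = 118.37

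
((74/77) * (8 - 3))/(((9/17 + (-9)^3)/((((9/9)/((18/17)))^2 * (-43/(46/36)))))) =908905/4590432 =0.20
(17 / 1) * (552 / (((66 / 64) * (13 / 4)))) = 400384 / 143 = 2799.89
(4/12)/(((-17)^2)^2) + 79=19794478/250563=79.00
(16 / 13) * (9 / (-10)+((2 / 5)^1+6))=88 / 13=6.77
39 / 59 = 0.66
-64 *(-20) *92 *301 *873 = 30944148480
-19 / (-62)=19 / 62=0.31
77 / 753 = 0.10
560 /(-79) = -560 /79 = -7.09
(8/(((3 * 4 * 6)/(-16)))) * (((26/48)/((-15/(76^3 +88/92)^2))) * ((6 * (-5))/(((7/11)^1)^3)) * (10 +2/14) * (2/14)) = -18553040902281428400/8890903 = -2086744271339.08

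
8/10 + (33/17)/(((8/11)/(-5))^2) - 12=438197/5440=80.55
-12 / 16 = -3 / 4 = -0.75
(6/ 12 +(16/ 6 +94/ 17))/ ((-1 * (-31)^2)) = -887/ 98022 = -0.01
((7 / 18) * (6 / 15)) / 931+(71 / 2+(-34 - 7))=-65833 / 11970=-5.50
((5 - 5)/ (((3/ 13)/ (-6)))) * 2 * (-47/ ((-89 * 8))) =0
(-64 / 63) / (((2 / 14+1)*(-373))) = 8 / 3357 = 0.00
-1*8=-8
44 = 44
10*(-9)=-90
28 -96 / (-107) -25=417 / 107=3.90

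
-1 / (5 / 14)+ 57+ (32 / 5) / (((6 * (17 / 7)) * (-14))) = 13813 / 255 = 54.17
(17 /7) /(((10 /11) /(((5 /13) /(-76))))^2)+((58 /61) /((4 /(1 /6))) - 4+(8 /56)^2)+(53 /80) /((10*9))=-3.93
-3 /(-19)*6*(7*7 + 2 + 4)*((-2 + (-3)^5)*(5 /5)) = -242550 /19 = -12765.79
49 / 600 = 0.08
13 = 13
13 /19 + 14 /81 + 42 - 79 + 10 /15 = -54598 /1539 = -35.48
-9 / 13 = -0.69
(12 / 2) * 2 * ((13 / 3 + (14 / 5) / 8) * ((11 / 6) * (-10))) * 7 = -21637 / 3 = -7212.33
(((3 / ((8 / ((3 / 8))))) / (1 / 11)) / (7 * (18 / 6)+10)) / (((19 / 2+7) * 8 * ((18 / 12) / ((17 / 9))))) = 17 / 35712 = 0.00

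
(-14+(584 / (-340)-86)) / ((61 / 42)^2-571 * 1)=15251544 / 85299455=0.18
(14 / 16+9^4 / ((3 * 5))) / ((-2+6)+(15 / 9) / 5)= 52593 / 520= 101.14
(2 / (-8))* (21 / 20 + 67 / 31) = -1991 / 2480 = -0.80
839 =839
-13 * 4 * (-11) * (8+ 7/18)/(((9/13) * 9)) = 770.12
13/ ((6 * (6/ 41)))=533/ 36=14.81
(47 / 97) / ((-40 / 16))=-94 / 485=-0.19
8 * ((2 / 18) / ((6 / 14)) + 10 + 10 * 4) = 10856 / 27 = 402.07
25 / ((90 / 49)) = 245 / 18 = 13.61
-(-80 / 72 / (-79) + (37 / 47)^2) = -995449 / 1570599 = -0.63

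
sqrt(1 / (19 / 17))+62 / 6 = sqrt(323) / 19+31 / 3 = 11.28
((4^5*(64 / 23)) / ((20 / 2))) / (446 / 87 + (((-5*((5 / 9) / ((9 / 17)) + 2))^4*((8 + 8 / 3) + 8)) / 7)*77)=61359140487168 / 2389541545709147545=0.00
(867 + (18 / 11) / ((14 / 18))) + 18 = 68307 / 77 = 887.10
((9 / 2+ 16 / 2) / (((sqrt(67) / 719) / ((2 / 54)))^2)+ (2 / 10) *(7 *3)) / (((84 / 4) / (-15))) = -66671531 / 683802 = -97.50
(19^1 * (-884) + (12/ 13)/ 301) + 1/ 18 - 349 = -1207586801/ 70434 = -17144.94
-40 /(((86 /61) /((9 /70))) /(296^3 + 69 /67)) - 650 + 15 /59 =-112566013940287 /1189853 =-94604975.52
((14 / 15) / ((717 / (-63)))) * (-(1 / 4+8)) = 1617 / 2390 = 0.68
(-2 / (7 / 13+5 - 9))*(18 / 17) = 52 / 85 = 0.61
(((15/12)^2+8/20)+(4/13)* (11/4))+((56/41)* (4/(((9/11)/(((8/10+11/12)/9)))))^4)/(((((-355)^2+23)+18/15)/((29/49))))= 23028169049916999530813/8198991599462162226000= 2.81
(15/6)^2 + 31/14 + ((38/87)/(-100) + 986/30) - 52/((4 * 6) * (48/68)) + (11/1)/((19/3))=277662221/6942600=39.99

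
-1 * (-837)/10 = 837/10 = 83.70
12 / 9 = 4 / 3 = 1.33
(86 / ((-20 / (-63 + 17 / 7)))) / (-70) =-4558 / 1225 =-3.72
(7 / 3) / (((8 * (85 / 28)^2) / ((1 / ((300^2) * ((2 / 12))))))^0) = 7 / 3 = 2.33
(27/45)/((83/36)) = 108/415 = 0.26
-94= -94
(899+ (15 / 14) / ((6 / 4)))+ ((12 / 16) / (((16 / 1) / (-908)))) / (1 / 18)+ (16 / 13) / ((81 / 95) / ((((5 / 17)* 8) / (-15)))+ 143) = 10168384857 / 76111672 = 133.60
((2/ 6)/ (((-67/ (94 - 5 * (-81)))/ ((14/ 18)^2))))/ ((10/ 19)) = -464569/ 162810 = -2.85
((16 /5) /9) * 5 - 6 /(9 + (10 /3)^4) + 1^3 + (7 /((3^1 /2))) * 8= 3868795 /96561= 40.07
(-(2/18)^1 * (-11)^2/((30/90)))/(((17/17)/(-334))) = 40414/3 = 13471.33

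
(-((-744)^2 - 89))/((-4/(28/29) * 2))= 3874129/58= 66795.33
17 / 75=0.23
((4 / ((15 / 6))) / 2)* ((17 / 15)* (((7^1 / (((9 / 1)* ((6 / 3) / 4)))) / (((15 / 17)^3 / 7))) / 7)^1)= 4677176 / 2278125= 2.05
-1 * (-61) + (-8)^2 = 125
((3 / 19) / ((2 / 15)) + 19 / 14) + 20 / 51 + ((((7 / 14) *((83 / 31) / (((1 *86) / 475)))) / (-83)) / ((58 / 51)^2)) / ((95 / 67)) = 350997136199 / 121665639984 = 2.88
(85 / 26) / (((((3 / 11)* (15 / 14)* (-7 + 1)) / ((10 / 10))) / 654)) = -142681 / 117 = -1219.50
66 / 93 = 22 / 31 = 0.71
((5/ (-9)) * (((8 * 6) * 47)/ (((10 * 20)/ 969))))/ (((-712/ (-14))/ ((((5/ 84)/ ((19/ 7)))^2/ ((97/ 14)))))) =-195755/ 23619888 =-0.01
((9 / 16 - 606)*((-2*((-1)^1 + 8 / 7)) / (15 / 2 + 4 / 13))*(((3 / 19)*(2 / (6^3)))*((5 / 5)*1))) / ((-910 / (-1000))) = 80725 / 2267916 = 0.04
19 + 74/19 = 435/19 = 22.89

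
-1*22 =-22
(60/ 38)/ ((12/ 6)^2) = 15/ 38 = 0.39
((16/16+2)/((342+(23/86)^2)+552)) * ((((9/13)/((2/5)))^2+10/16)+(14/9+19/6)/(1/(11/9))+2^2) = 2711748947/60346158678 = 0.04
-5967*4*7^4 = -57307068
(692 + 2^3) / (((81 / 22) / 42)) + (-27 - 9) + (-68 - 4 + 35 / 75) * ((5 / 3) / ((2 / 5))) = 413161 / 54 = 7651.13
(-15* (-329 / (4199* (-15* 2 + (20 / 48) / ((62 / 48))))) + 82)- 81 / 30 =306189259 / 3863080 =79.26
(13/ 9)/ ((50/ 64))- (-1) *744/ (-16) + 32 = -5693/ 450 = -12.65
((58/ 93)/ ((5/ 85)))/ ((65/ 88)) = 86768/ 6045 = 14.35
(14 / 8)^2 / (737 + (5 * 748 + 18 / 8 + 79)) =49 / 72932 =0.00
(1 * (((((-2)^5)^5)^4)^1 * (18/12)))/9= 633825300114114700748351602688/3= 211275100038038233582783900000.00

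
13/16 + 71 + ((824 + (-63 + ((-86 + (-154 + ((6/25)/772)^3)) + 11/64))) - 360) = 1674937951984591/7189057000000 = 232.98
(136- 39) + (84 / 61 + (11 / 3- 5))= 17759 / 183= 97.04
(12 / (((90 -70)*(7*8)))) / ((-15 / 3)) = -3 / 1400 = -0.00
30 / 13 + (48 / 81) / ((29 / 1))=23698 / 10179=2.33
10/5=2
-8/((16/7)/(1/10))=-7/20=-0.35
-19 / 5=-3.80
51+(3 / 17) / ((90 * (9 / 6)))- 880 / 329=12163064 / 251685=48.33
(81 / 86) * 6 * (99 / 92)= 24057 / 3956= 6.08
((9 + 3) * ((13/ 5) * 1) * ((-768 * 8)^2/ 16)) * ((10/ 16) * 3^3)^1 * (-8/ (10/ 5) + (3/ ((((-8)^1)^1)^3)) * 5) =-5005069056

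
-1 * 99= -99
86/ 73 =1.18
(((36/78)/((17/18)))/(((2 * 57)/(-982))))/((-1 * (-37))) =-17676/155363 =-0.11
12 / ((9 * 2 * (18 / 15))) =5 / 9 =0.56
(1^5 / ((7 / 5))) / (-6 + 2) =-5 / 28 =-0.18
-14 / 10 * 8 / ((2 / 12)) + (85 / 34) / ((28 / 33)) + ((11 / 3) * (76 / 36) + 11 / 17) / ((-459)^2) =-1739775020789 / 27076722120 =-64.25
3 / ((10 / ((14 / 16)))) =21 / 80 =0.26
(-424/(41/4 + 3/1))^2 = 1024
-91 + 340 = 249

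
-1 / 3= -0.33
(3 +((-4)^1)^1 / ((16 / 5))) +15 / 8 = 29 / 8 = 3.62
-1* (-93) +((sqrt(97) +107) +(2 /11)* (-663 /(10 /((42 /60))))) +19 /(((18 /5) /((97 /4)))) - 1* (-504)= sqrt(97) +16306249 /19800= 833.40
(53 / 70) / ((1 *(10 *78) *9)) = 53 / 491400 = 0.00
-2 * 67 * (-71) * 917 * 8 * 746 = 52066849184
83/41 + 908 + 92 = 41083/41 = 1002.02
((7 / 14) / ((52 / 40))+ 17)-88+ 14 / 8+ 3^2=-3113 / 52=-59.87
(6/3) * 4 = 8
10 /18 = 5 /9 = 0.56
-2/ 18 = -0.11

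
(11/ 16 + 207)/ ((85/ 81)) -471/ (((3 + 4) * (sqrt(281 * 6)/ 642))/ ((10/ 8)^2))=269163/ 1360 -1259925 * sqrt(1686)/ 31472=-1445.89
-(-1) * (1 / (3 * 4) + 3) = 37 / 12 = 3.08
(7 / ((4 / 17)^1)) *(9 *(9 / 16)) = 9639 / 64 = 150.61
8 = 8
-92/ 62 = -46/ 31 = -1.48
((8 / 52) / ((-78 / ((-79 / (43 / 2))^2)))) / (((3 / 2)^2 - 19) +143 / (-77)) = 698992 / 488407803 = 0.00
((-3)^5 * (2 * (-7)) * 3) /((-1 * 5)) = -10206 /5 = -2041.20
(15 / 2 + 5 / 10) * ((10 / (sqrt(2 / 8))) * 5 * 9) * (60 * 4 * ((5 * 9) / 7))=77760000 / 7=11108571.43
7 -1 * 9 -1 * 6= -8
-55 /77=-5 /7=-0.71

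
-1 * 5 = -5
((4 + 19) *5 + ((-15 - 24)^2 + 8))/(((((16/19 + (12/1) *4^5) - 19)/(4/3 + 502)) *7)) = 15722120/1631889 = 9.63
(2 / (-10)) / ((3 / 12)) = -4 / 5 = -0.80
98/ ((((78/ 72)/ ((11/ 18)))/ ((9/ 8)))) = 1617/ 26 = 62.19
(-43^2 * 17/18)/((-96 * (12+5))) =1849/1728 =1.07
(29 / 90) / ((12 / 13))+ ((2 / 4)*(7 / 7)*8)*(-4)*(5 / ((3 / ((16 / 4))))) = -114823 / 1080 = -106.32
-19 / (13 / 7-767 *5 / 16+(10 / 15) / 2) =6384 / 79799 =0.08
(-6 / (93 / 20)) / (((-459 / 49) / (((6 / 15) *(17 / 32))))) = 49 / 1674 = 0.03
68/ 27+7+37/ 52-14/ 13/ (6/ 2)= 13859/ 1404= 9.87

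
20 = 20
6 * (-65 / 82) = -195 / 41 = -4.76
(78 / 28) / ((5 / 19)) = 741 / 70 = 10.59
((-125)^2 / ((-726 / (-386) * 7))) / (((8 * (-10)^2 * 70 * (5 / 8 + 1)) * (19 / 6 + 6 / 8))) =24125 / 7245238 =0.00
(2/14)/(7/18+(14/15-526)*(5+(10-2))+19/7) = -90/4298341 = -0.00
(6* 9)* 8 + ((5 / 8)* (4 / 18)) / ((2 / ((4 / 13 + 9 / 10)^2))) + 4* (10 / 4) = 107589769 / 243360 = 442.10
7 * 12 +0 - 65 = 19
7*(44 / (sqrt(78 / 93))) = 336.31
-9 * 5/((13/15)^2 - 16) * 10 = 101250/3431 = 29.51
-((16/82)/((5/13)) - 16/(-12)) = -1132/615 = -1.84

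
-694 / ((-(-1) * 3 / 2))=-1388 / 3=-462.67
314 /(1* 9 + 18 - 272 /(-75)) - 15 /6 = 35615 /4594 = 7.75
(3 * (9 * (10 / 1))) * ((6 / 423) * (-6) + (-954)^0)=11610 / 47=247.02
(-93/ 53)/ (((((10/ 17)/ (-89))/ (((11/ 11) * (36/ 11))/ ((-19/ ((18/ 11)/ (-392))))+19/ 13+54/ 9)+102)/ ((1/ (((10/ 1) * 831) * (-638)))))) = 2562826823/ 789823924684221823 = 0.00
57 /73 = 0.78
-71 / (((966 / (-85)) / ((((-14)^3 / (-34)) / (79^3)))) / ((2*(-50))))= -3479000 / 34019691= -0.10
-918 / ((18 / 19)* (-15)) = 323 / 5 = 64.60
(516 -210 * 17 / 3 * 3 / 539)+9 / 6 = 78675 / 154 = 510.88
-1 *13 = -13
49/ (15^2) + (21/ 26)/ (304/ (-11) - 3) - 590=-1162778137/ 1971450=-589.81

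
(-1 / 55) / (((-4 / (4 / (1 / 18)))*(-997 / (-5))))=18 / 10967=0.00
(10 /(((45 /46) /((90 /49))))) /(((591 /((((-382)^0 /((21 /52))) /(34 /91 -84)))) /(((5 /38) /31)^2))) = -388700 /22936125800637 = -0.00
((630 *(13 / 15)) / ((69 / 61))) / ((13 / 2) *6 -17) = 5551 / 253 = 21.94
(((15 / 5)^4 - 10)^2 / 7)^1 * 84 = 60492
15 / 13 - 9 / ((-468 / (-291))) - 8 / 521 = -120767 / 27092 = -4.46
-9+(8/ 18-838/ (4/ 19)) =-71803/ 18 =-3989.06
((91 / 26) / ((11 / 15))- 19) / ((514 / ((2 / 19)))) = -313 / 107426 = -0.00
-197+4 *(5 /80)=-196.75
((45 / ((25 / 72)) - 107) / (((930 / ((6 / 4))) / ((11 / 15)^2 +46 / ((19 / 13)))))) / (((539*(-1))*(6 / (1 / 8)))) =-15463937 / 342868680000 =-0.00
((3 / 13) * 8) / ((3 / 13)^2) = 104 / 3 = 34.67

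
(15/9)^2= 25/9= 2.78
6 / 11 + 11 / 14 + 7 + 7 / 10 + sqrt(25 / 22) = 5* sqrt(22) / 22 + 3477 / 385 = 10.10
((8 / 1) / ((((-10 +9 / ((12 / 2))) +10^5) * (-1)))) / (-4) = 4 / 199983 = 0.00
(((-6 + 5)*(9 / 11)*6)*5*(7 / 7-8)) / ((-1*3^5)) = -70 / 99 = -0.71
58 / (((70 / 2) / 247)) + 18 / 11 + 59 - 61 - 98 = 119716 / 385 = 310.95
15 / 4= 3.75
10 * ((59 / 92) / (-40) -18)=-66299 / 368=-180.16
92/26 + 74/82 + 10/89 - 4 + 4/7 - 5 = -1286832/332059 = -3.88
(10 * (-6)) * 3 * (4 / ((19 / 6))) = -4320 / 19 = -227.37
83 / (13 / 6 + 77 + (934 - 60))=498 / 5719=0.09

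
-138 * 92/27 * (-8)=33856/9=3761.78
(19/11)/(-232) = -19/2552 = -0.01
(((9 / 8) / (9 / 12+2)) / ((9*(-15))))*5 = -1 / 66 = -0.02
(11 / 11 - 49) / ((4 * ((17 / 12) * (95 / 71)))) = -10224 / 1615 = -6.33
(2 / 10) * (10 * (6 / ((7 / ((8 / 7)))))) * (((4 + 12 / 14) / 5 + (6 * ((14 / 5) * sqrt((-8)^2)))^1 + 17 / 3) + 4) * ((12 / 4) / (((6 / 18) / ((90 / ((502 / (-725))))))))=-332411.89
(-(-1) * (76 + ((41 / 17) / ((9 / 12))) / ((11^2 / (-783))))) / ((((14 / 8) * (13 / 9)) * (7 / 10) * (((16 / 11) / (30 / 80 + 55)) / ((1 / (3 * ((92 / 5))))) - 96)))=-314330650 / 952832881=-0.33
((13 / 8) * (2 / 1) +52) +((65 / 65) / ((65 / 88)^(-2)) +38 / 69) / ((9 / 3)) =89151989 / 1603008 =55.62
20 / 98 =10 / 49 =0.20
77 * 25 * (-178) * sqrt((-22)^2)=-7538300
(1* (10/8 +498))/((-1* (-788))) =1997/3152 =0.63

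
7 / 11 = 0.64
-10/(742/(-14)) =10/53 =0.19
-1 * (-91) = 91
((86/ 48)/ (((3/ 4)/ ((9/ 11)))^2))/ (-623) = -258/ 75383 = -0.00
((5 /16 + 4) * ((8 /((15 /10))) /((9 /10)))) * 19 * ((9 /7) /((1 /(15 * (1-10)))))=-589950 /7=-84278.57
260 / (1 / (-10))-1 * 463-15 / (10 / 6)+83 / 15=-45997 / 15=-3066.47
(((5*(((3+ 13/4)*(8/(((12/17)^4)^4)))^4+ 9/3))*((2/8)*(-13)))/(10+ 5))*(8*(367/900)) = -10449618118979553270551824411342161805827054886949925989922696919681030094011388185414723/98585611112300607718015624217447483764273080985016745568315710740889600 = -105995367894775324.17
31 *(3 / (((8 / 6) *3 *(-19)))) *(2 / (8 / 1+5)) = -93 / 494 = -0.19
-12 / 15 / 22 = -2 / 55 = -0.04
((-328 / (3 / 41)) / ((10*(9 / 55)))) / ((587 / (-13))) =961532 / 15849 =60.67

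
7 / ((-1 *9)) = -0.78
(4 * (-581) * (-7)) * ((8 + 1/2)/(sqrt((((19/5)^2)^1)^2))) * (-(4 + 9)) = -44940350/361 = -124488.50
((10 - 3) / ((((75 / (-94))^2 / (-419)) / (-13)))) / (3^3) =336907844 / 151875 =2218.32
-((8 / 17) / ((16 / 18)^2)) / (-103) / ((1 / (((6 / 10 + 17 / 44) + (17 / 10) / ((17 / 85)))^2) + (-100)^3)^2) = 170738831823849 / 29527277815236006597886720000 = 0.00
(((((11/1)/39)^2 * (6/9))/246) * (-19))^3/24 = -12151136899/4243048366802909976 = -0.00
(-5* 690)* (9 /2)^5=-6366220.31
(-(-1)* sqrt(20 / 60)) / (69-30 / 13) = 13* sqrt(3) / 2601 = 0.01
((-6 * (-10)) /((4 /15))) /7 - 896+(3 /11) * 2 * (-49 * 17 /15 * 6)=-402557 /385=-1045.60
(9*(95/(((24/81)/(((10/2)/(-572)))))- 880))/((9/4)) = -4039705/1144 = -3531.21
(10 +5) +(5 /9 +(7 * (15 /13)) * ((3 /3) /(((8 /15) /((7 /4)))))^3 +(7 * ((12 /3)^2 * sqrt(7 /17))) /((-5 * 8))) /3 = 1268609065 /11501568- 14 * sqrt(119) /255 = 109.70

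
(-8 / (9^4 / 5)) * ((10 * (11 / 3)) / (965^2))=-176 / 733172067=-0.00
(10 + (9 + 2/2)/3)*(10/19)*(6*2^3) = 6400/19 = 336.84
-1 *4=-4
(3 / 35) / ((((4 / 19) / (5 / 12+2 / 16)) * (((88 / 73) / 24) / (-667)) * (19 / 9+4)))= -324720279 / 677600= -479.22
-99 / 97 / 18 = -0.06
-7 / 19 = -0.37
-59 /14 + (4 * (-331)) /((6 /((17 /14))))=-1633 /6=-272.17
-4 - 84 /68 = -89 /17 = -5.24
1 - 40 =-39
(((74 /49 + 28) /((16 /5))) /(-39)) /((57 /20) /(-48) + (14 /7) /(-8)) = 48200 /63063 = 0.76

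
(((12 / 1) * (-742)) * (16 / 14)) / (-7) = 1453.71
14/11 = 1.27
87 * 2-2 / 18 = 1565 / 9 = 173.89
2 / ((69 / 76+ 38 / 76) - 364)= -152 / 27557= -0.01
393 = 393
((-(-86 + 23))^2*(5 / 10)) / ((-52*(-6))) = 1323 / 208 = 6.36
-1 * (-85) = 85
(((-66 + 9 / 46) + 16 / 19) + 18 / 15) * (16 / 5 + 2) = -3622333 / 10925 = -331.56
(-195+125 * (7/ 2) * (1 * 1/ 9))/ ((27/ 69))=-60605/ 162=-374.10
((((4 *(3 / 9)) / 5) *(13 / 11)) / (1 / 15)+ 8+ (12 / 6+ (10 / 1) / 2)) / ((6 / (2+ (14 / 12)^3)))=168175 / 14256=11.80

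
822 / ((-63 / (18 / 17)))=-1644 / 119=-13.82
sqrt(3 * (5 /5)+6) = 3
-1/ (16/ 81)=-81/ 16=-5.06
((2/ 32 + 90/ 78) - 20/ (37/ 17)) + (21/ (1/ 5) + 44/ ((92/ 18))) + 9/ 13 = 18820935/ 177008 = 106.33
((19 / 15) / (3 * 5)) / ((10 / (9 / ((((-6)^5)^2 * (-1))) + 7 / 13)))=178711093 / 39303014400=0.00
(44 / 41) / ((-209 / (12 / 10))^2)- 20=-81405356 / 4070275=-20.00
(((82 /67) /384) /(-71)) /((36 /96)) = -41 /342504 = -0.00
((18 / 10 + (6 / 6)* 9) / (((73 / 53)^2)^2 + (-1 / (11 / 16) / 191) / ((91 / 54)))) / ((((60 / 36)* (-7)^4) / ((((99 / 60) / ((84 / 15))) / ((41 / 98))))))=576065467289169 / 1089414547536902300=0.00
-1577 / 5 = -315.40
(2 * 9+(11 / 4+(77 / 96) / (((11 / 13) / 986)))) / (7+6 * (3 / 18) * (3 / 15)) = 229295 / 1728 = 132.69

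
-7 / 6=-1.17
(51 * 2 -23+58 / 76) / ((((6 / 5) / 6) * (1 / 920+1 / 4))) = 995900 / 627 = 1588.36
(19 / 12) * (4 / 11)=19 / 33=0.58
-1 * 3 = -3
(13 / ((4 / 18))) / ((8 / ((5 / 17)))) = 585 / 272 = 2.15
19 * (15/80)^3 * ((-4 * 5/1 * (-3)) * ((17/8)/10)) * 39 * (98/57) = 877149/8192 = 107.07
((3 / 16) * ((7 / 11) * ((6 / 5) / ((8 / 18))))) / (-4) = -567 / 7040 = -0.08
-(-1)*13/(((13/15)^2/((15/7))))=3375/91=37.09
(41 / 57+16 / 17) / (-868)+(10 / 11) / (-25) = -1770679 / 46260060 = -0.04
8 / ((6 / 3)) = 4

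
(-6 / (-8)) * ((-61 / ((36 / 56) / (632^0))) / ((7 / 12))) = -122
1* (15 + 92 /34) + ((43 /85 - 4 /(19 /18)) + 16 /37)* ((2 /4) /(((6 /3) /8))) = 717273 /59755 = 12.00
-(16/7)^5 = -1048576/16807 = -62.39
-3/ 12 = -1/ 4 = -0.25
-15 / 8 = -1.88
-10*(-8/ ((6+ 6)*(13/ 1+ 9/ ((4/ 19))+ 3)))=16/ 141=0.11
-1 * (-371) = 371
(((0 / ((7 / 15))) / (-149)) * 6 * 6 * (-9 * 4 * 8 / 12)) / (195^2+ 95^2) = 0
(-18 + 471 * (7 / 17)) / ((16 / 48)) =8973 / 17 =527.82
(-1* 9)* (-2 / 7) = 18 / 7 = 2.57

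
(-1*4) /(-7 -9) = 1 /4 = 0.25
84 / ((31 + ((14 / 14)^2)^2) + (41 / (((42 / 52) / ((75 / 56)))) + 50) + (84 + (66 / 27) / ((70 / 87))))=246960 / 696847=0.35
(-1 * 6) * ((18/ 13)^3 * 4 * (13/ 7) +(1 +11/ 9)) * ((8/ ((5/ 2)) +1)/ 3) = -467224/ 2535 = -184.31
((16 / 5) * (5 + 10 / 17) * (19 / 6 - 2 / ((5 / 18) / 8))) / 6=-124108 / 765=-162.23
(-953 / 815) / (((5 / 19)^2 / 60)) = -4128396 / 4075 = -1013.10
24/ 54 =4/ 9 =0.44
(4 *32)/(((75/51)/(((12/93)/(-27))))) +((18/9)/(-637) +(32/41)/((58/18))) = -2803291522/15848448525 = -0.18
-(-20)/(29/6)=4.14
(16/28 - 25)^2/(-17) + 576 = 450567/833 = 540.90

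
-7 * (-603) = 4221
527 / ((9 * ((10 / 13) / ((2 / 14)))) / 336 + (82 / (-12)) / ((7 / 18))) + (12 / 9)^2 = -1083304 / 38061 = -28.46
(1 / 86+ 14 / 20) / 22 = 153 / 4730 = 0.03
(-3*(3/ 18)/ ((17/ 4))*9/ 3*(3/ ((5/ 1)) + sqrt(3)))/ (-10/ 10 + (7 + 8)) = -3*sqrt(3)/ 119 -9/ 595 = -0.06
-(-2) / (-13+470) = 2 / 457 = 0.00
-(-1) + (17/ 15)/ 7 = 122/ 105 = 1.16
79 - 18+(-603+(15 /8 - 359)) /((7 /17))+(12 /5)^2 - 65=-3261961 /1400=-2329.97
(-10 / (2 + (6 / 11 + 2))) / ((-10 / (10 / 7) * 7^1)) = 11 / 245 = 0.04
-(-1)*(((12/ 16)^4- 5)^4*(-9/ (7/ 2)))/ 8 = -18600269716809/ 120259084288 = -154.67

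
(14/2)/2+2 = 11/2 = 5.50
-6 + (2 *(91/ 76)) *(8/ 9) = -662/ 171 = -3.87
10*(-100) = -1000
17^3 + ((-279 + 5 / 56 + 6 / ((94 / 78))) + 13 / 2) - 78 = 12021839 / 2632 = 4567.57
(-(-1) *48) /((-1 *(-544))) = 3 /34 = 0.09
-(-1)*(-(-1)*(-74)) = -74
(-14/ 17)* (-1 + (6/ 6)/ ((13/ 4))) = 0.57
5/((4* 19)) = 5/76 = 0.07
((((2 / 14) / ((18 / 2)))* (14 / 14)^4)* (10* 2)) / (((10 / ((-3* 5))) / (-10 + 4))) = 20 / 7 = 2.86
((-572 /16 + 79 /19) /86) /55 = -2401 /359480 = -0.01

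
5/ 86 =0.06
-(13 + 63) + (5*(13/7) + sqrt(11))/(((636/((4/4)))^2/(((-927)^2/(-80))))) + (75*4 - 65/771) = 868060762129/3881004288 - 95481*sqrt(11)/3595520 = 223.58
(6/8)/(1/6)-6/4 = 3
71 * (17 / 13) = 1207 / 13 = 92.85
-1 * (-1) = 1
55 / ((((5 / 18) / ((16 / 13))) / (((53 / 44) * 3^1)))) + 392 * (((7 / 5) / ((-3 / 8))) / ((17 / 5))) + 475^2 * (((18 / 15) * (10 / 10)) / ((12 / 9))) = 269857819 / 1326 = 203512.68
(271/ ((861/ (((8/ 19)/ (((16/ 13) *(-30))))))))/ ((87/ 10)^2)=-17615/ 371463813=-0.00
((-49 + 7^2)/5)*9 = 0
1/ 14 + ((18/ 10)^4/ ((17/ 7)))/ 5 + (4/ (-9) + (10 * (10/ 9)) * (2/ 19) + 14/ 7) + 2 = 719983613/ 127181250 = 5.66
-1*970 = -970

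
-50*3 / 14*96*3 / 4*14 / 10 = -1080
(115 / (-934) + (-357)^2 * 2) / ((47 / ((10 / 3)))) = 1190373085 / 65847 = 18077.86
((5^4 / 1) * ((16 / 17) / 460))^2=250000 / 152881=1.64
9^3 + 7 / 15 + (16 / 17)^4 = 914869822 / 1252815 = 730.25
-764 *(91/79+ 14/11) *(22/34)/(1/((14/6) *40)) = -111871.29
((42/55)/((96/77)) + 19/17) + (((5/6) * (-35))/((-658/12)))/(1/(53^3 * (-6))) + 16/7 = -212594559143/447440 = -475135.35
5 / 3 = 1.67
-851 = -851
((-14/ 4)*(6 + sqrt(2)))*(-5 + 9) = -84-14*sqrt(2) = -103.80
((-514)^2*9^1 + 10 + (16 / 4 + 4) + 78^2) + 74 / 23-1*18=54828578 / 23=2383851.22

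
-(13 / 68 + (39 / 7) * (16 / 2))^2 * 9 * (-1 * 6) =12257682723 / 113288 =108199.30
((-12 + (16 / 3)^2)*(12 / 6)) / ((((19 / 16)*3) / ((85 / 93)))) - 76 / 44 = 3521689 / 524799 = 6.71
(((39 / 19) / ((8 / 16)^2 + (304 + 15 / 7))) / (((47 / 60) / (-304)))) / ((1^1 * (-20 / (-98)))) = -12.74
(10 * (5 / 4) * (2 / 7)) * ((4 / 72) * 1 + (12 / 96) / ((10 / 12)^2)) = 53 / 63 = 0.84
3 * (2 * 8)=48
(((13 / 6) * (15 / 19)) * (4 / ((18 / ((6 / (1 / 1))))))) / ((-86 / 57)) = -65 / 43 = -1.51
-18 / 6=-3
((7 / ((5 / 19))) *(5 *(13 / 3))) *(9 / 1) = 5187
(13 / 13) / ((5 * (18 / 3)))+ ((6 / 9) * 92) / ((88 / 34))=7831 / 330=23.73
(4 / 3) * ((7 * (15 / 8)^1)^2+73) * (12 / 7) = 15697 / 28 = 560.61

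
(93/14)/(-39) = -31/182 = -0.17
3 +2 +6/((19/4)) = 119/19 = 6.26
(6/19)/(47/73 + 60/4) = 0.02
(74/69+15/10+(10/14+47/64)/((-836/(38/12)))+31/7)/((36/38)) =7.38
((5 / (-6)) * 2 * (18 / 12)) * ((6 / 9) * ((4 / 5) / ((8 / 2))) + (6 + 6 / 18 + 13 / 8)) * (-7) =6797 / 48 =141.60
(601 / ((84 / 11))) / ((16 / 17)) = 112387 / 1344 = 83.62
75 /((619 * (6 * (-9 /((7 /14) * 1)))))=-25 /22284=-0.00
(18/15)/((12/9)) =0.90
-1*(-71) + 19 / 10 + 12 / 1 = 84.90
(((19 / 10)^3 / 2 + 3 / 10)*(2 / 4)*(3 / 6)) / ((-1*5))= -7459 / 40000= -0.19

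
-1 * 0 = 0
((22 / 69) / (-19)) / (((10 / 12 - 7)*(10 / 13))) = 286 / 80845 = 0.00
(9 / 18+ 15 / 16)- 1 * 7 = -89 / 16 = -5.56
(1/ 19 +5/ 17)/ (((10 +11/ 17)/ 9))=1008/ 3439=0.29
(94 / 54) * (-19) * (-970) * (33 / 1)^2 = 104811410 / 3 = 34937136.67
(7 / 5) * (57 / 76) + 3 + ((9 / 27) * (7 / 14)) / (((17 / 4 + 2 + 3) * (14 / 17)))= 63277 / 15540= 4.07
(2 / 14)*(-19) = -19 / 7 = -2.71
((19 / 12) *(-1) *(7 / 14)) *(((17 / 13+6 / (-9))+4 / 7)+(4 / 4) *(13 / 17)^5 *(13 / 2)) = -42895619629 / 18605806128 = -2.31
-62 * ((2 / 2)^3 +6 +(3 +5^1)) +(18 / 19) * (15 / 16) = -141225 / 152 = -929.11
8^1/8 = 1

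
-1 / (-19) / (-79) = -1 / 1501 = -0.00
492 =492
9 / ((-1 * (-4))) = 9 / 4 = 2.25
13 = 13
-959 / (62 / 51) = -48909 / 62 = -788.85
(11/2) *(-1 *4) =-22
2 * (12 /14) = 12 /7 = 1.71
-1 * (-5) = 5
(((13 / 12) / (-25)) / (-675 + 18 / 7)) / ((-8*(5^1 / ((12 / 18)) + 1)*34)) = -91 / 3264775200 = -0.00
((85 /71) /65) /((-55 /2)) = -34 /50765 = -0.00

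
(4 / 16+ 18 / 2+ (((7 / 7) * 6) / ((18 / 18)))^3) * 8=1802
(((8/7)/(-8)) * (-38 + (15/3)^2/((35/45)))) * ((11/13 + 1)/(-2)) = -492/637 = -0.77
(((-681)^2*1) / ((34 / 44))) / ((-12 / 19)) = -32308683 / 34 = -950255.38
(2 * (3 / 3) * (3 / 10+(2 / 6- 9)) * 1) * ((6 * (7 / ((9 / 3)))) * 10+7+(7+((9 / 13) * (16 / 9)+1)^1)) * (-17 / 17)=169927 / 65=2614.26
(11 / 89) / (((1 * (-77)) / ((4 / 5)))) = -4 / 3115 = -0.00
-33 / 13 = -2.54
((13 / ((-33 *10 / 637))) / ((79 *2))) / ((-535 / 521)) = 4314401 / 27894900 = 0.15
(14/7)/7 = 0.29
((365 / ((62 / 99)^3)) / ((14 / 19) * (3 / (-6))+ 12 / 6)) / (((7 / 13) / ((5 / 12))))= 145795510575 / 206868704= 704.77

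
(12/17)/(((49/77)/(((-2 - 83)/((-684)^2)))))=-55/272916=-0.00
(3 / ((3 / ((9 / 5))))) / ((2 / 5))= 9 / 2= 4.50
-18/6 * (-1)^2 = -3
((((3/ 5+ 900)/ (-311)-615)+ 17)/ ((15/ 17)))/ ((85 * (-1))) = 934393/ 116625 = 8.01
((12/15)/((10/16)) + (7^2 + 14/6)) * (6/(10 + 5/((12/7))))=24.44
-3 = -3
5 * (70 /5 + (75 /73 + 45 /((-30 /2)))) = 4390 /73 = 60.14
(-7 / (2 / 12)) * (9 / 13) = -378 / 13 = -29.08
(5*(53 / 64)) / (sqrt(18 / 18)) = 265 / 64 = 4.14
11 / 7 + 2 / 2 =18 / 7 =2.57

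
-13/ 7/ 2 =-13/ 14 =-0.93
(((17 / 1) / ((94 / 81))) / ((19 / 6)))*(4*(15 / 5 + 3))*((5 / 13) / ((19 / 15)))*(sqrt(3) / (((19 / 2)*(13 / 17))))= 252817200*sqrt(3) / 54481037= 8.04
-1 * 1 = -1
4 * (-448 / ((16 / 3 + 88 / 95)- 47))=510720 / 11611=43.99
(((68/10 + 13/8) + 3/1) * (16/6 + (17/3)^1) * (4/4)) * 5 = 11425/24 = 476.04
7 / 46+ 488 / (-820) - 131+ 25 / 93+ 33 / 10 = -56072167 / 438495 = -127.87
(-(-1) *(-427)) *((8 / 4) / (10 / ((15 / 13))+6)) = -1281 / 22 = -58.23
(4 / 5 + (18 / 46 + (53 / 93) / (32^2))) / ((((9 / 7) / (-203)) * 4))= -18548141059 / 394260480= -47.05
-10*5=-50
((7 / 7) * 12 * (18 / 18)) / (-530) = -6 / 265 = -0.02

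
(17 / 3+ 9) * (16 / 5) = 704 / 15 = 46.93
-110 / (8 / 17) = -935 / 4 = -233.75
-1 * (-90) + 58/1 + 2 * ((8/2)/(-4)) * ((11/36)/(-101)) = 269075/1818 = 148.01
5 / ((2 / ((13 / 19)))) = 65 / 38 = 1.71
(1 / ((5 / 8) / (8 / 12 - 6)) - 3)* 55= -1903 / 3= -634.33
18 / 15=6 / 5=1.20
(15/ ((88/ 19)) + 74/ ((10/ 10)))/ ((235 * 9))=6797/ 186120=0.04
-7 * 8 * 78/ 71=-61.52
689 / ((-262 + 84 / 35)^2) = 17225 / 1684804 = 0.01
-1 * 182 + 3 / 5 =-907 / 5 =-181.40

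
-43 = -43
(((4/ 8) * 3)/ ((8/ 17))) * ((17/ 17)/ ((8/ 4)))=51/ 32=1.59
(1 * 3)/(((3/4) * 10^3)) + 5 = 1251/250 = 5.00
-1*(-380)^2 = -144400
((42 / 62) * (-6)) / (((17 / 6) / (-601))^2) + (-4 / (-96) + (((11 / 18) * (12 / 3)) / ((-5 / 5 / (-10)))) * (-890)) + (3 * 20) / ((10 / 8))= -131967745411 / 645048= -204585.93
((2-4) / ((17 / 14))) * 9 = -14.82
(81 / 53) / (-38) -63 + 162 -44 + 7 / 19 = 111431 / 2014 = 55.33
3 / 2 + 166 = 335 / 2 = 167.50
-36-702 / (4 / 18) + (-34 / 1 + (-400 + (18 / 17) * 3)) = -61639 / 17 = -3625.82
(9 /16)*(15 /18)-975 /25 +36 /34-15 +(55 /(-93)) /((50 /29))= -13360193 /252960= -52.82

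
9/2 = 4.50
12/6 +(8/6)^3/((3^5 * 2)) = 13154/6561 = 2.00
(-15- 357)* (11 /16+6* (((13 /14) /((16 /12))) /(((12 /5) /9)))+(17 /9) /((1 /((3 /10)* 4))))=-242482 /35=-6928.06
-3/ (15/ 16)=-16/ 5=-3.20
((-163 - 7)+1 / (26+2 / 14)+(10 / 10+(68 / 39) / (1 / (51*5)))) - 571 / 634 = 414406111 / 1508286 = 274.75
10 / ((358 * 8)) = 5 / 1432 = 0.00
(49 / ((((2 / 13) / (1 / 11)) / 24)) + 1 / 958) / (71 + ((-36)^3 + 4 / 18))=-65906667 / 4418193494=-0.01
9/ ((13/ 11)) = 99/ 13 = 7.62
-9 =-9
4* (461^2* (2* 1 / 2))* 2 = 1700168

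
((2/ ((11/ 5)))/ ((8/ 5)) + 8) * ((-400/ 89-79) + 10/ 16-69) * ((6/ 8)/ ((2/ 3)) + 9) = -3301996347/ 250624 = -13175.10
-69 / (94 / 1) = -69 / 94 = -0.73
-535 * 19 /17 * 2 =-1195.88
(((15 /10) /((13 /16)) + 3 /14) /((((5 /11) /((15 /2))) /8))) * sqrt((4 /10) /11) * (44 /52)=4950 * sqrt(110) /1183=43.89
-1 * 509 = -509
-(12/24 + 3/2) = -2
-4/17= -0.24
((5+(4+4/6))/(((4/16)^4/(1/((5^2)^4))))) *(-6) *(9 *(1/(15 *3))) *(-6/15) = 29696/9765625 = 0.00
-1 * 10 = -10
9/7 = 1.29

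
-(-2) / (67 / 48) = 96 / 67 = 1.43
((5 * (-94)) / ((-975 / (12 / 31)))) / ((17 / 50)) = 3760 / 6851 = 0.55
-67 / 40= -1.68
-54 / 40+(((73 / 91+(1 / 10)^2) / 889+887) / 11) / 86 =-3155862599 / 7653045400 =-0.41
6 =6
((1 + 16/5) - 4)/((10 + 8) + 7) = 1/125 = 0.01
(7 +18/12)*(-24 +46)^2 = 4114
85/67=1.27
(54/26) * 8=16.62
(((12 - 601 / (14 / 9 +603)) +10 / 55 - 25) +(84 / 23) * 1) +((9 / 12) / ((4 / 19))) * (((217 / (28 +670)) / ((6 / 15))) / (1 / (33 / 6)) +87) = 19371066183747 / 61494269056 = 315.01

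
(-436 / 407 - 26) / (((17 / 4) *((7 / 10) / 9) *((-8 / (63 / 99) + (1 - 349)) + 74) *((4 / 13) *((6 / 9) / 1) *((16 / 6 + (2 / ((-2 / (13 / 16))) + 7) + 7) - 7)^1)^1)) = 92815632 / 589879345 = 0.16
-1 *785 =-785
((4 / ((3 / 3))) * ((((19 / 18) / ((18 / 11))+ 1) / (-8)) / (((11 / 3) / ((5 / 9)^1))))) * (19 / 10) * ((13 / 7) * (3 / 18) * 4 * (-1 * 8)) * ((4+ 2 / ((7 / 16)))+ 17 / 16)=22.59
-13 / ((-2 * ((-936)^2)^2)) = 0.00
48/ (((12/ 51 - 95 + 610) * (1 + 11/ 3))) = 1224/ 61313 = 0.02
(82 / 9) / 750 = 41 / 3375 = 0.01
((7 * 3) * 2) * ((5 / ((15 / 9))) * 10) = 1260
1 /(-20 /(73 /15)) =-73 /300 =-0.24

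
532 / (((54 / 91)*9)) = 24206 / 243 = 99.61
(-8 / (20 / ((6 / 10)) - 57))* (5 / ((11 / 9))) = 1.38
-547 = -547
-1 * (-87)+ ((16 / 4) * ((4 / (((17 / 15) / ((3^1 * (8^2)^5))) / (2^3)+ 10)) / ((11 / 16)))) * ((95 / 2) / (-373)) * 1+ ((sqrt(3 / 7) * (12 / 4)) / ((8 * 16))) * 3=9 * sqrt(21) / 896+ 1375121826650036337 / 15860025734008951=86.75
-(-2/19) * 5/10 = 1/19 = 0.05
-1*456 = -456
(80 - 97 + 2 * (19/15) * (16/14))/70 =-1481/7350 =-0.20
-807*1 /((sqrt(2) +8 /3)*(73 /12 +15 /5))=-116208 /2507 +43578*sqrt(2) /2507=-21.77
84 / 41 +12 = 576 / 41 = 14.05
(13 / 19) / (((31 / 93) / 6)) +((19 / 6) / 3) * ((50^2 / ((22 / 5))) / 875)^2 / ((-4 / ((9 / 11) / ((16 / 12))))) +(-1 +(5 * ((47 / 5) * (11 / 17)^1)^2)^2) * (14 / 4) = 2479017896390047293 / 20699193176200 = 119763.99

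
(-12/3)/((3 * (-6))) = 2/9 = 0.22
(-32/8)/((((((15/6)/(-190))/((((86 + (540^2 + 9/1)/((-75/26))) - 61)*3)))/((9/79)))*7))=-20738767824/13825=-1500091.71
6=6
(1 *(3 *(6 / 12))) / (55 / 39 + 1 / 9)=351 / 356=0.99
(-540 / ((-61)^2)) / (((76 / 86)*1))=-11610 / 70699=-0.16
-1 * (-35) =35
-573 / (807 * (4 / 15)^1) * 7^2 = -140385 / 1076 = -130.47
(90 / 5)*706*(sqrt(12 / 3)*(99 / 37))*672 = 1690875648 / 37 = 45699341.84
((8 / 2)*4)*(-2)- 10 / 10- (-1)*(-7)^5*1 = -16840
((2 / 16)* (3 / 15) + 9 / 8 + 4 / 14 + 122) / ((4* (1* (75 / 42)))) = 17281 / 1000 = 17.28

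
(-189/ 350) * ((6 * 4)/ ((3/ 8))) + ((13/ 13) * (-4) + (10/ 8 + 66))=2869/ 100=28.69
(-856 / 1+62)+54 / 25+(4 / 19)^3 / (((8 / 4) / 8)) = -135774364 / 171475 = -791.80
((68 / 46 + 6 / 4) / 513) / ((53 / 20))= 1370 / 625347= 0.00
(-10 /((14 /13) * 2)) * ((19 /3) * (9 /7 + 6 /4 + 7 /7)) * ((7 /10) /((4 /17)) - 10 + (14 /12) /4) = 749.54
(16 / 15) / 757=16 / 11355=0.00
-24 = -24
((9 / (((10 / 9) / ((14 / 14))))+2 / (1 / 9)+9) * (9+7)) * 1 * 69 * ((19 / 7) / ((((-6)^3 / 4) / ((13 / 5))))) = -886236 / 175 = -5064.21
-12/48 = -1/4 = -0.25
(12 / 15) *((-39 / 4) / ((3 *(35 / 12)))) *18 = -2808 / 175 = -16.05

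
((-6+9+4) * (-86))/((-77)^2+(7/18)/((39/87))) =-20124/198227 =-0.10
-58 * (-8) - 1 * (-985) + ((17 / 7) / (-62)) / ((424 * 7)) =1866474271 / 1288112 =1449.00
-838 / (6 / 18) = -2514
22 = 22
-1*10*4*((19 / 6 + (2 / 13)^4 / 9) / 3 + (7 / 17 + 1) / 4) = -56.34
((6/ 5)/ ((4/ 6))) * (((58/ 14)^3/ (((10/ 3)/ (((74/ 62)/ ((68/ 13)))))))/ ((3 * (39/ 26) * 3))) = 11731109/ 18076100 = 0.65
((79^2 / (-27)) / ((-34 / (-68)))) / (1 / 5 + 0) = -62410 / 27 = -2311.48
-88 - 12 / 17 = -1508 / 17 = -88.71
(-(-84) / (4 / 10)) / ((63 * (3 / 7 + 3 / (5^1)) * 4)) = 175 / 216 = 0.81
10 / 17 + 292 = 4974 / 17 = 292.59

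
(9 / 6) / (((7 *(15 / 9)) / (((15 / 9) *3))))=0.64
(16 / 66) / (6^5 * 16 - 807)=8 / 4079097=0.00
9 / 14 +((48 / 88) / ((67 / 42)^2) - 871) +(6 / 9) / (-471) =-849970251419 / 976815378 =-870.14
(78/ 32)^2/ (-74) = -1521/ 18944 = -0.08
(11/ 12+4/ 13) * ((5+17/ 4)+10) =14707/ 624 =23.57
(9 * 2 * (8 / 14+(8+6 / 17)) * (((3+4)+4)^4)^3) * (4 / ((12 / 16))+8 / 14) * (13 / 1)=32236881773743533744 / 833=38699738023701721.18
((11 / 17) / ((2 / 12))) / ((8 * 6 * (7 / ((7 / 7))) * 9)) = 11 / 8568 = 0.00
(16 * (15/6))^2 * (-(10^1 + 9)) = -30400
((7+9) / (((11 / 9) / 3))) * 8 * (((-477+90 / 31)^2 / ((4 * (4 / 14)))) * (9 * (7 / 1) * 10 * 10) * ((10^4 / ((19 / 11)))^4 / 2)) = 27385948331396424000000000000000000 / 125238481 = 218670396772030666836337600.00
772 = 772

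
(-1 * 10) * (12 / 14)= -60 / 7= -8.57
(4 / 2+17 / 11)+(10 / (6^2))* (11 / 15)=2227 / 594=3.75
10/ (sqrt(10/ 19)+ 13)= 2470/ 3201 - 10 * sqrt(190)/ 3201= 0.73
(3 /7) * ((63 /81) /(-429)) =-1 /1287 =-0.00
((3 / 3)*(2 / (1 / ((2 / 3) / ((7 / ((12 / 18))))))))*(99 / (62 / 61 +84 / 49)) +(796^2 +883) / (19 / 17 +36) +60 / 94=26877368751 / 1571821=17099.51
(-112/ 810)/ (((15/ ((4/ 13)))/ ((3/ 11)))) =-224/ 289575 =-0.00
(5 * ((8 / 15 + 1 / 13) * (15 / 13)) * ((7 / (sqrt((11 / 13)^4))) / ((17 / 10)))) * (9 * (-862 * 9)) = -171063900 / 121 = -1413751.24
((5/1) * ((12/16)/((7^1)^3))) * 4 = 15/343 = 0.04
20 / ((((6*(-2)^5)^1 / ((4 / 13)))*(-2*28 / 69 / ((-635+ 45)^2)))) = 13747.08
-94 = -94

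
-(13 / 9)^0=-1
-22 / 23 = -0.96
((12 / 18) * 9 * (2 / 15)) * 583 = 2332 / 5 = 466.40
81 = 81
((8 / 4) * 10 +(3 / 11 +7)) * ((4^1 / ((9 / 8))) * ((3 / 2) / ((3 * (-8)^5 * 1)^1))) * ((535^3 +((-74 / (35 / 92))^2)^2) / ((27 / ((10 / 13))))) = -216182587552261 / 3236163840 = -66802.11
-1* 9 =-9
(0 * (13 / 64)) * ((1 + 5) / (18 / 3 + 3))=0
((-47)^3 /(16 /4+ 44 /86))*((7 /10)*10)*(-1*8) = 125002892 /97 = 1288689.61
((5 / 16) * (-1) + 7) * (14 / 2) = 749 / 16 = 46.81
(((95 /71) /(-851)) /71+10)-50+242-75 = 544816062 /4289891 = 127.00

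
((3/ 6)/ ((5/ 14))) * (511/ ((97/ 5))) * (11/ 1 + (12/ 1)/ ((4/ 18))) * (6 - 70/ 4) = -27565.03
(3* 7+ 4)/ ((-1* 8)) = -25/ 8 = -3.12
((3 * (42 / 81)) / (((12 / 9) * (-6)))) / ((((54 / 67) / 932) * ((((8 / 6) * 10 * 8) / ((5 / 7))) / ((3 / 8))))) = -0.56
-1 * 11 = -11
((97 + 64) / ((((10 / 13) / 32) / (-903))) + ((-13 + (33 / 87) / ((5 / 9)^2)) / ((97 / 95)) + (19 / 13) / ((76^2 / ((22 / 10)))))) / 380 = -336174259706113 / 21122254400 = -15915.64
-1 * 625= -625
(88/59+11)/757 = 737/44663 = 0.02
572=572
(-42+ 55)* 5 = 65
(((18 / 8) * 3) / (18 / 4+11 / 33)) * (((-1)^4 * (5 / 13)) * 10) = 2025 / 377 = 5.37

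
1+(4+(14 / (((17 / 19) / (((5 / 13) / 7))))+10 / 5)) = 1737 / 221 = 7.86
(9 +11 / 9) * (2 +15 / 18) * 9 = 782 / 3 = 260.67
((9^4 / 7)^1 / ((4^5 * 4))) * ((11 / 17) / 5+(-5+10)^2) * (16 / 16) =1751787 / 304640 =5.75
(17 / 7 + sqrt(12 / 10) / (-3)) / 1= 17 / 7 - sqrt(30) / 15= 2.06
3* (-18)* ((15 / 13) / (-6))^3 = 3375 / 8788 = 0.38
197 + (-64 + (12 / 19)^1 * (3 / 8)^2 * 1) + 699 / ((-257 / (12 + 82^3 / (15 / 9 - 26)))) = 352063388387 / 5703344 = 61729.29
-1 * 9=-9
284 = 284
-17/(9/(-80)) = 1360/9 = 151.11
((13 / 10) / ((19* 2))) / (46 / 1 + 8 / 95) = 13 / 17512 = 0.00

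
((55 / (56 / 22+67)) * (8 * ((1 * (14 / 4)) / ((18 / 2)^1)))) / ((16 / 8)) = 1694 / 1377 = 1.23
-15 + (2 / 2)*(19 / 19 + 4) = -10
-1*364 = -364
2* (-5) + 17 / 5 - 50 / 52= -983 / 130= -7.56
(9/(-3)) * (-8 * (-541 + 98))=-10632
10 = 10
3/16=0.19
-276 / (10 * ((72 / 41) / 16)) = -3772 / 15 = -251.47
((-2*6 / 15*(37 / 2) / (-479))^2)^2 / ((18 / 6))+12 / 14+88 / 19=72055346321583358 / 13127891137449375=5.49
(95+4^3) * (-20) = -3180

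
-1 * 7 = -7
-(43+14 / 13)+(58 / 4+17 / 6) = -1043 / 39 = -26.74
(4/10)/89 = 2/445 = 0.00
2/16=1/8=0.12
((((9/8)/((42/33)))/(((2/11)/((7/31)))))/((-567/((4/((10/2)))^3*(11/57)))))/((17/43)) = -114466/236557125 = -0.00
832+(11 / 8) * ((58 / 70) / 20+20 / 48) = 6994091 / 8400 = 832.63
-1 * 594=-594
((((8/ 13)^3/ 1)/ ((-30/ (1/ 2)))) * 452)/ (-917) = 57856/ 30219735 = 0.00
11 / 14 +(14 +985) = 13997 / 14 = 999.79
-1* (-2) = 2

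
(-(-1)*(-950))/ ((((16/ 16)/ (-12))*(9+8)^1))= 11400/ 17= 670.59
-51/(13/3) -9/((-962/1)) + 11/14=-36950/3367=-10.97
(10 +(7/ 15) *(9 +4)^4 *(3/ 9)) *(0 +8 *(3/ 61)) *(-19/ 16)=-3807163/ 1830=-2080.42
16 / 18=8 / 9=0.89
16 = 16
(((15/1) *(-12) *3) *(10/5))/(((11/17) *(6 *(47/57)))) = -174420/517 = -337.37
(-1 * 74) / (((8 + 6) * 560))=-37 / 3920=-0.01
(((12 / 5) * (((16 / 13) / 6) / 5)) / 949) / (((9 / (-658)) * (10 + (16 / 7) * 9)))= -73696 / 297013275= -0.00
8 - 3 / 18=47 / 6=7.83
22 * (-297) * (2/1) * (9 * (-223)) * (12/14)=157364856/7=22480693.71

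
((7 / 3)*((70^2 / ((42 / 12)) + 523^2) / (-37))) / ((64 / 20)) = -3207505 / 592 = -5418.08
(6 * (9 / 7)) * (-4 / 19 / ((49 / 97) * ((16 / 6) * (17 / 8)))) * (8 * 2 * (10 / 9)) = -1117440 / 110789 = -10.09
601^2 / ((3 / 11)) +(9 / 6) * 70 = 1324508.67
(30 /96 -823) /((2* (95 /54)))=-355401 /1520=-233.82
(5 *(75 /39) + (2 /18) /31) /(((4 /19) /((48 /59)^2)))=42423808 /1402843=30.24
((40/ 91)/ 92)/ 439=10/ 918827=0.00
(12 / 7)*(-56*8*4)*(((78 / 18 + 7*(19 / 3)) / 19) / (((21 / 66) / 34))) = -111828992 / 133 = -840819.49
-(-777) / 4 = 777 / 4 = 194.25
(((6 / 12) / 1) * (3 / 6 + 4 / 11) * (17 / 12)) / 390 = 323 / 205920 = 0.00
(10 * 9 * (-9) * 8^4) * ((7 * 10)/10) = -23224320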